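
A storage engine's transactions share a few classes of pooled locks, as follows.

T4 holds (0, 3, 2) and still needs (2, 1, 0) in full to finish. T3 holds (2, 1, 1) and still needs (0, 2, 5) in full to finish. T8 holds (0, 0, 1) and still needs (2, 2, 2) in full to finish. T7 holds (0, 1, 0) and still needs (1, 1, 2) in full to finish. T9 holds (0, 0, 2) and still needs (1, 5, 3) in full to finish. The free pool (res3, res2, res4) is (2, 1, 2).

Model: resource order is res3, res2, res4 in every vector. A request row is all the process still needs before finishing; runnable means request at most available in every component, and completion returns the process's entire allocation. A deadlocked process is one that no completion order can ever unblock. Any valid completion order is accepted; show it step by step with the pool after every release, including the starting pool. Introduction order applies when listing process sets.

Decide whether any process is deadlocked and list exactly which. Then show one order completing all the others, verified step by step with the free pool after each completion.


No process is deadlocked.
Key observation: the pool covers T7 at once, and every later process fits after earlier releases.
One completion order for the rest: T7, T4, T8, T3, T9. Check, step by step:
  pool = (2, 1, 2)
  T7: need (1, 1, 2) fits (2, 1, 2); releases (0, 1, 0), pool now (2, 2, 2)
  T4: need (2, 1, 0) fits (2, 2, 2); releases (0, 3, 2), pool now (2, 5, 4)
  T8: need (2, 2, 2) fits (2, 5, 4); releases (0, 0, 1), pool now (2, 5, 5)
  T3: need (0, 2, 5) fits (2, 5, 5); releases (2, 1, 1), pool now (4, 6, 6)
  T9: need (1, 5, 3) fits (4, 6, 6); releases (0, 0, 2), pool now (4, 6, 8)


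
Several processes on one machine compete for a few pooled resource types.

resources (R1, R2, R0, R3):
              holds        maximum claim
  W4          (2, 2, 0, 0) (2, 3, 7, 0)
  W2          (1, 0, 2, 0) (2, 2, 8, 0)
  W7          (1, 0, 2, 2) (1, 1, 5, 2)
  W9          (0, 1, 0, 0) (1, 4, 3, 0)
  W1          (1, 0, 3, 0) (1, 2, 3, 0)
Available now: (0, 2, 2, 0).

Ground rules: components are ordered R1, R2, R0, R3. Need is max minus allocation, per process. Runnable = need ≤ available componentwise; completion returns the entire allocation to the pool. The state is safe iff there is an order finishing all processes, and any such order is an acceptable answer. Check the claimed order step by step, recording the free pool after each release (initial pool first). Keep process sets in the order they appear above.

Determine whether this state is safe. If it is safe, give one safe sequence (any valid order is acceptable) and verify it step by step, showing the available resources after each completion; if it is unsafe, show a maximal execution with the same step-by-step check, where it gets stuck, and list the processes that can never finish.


The state is SAFE; one workable sequence: W1, W7, W4, W9, W2.
Key observation: W1 is the earliest step where a requested resource binds exactly: need (0, 2, 0, 0), pool (0, 2, 2, 0) at its turn.
Walking it through:
  pool = (0, 2, 2, 0)
  run W1 (needs (0, 2, 0, 0), free (0, 2, 2, 0)); after release of (1, 0, 3, 0) the pool is (1, 2, 5, 0)
  run W7 (needs (0, 1, 3, 0), free (1, 2, 5, 0)); after release of (1, 0, 2, 2) the pool is (2, 2, 7, 2)
  run W4 (needs (0, 1, 7, 0), free (2, 2, 7, 2)); after release of (2, 2, 0, 0) the pool is (4, 4, 7, 2)
  run W9 (needs (1, 3, 3, 0), free (4, 4, 7, 2)); after release of (0, 1, 0, 0) the pool is (4, 5, 7, 2)
  run W2 (needs (1, 2, 6, 0), free (4, 5, 7, 2)); after release of (1, 0, 2, 0) the pool is (5, 5, 9, 2)


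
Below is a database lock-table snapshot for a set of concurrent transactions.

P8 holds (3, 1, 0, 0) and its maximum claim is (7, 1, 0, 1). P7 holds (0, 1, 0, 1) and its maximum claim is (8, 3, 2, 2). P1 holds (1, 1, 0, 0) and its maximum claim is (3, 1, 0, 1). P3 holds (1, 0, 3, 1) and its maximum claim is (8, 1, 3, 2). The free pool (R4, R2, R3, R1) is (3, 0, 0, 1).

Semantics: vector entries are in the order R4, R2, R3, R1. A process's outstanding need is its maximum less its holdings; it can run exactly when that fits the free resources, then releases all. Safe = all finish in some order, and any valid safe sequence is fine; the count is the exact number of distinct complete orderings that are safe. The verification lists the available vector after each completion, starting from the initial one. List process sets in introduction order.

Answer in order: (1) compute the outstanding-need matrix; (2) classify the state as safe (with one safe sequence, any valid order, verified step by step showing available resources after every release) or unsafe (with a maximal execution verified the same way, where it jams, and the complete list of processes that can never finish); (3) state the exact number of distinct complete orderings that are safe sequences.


(1) Need matrix, components ordered R4, R2, R3, R1:
  P8: (4, 0, 0, 1)
  P7: (8, 2, 2, 1)
  P1: (2, 0, 0, 1)
  P3: (7, 1, 0, 1)
(2) The state is SAFE; one workable sequence: P1, P8, P3, P7.
Key observation: reading the order forward, P1 is the first process whose need (2, 0, 0, 1) meets the free pool (3, 0, 0, 1) exactly on a resource it requests.
Check, step by step:
  pool = (3, 0, 0, 1)
  P1: need (2, 0, 0, 1) fits (3, 0, 0, 1); releases (1, 1, 0, 0), pool now (4, 1, 0, 1)
  P8: need (4, 0, 0, 1) fits (4, 1, 0, 1); releases (3, 1, 0, 0), pool now (7, 2, 0, 1)
  P3: need (7, 1, 0, 1) fits (7, 2, 0, 1); releases (1, 0, 3, 1), pool now (8, 2, 3, 2)
  P7: need (8, 2, 2, 1) fits (8, 2, 3, 2); releases (0, 1, 0, 1), pool now (8, 3, 3, 3)
(3) Exactly 1 of the possible complete orderings is a safe sequence.


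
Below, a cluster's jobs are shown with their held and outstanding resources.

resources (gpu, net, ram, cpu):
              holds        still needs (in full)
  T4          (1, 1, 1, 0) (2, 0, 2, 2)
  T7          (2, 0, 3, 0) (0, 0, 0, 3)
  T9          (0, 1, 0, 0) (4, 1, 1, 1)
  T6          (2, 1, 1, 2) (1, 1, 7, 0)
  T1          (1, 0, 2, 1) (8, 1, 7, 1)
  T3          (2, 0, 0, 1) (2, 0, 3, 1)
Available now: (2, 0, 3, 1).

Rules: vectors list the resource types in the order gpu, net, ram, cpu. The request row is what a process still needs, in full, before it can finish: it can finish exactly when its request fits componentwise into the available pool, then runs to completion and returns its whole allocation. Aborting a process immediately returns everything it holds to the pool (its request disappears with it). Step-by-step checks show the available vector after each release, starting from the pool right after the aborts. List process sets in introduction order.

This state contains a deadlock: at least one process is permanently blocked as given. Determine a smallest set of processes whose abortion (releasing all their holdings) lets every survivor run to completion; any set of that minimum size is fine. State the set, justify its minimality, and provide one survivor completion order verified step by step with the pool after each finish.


Minimum abort set: T6.
Key observation: aborting T6 returns (2, 1, 1, 2), and T7 — hopeless before — runs at step 3 with the returned capacity in the pool.
Why nothing smaller works: aborting no one leaves the state deadlocked as given.
The survivors complete as T3, T9, T7, T4, T1. Walking it through (starting from the post-abort pool):
  pool = (4, 1, 4, 3)
  T3: need (2, 0, 3, 1) fits (4, 1, 4, 3); releases (2, 0, 0, 1), pool now (6, 1, 4, 4)
  T9: need (4, 1, 1, 1) fits (6, 1, 4, 4); releases (0, 1, 0, 0), pool now (6, 2, 4, 4)
  T7: need (0, 0, 0, 3) fits (6, 2, 4, 4); releases (2, 0, 3, 0), pool now (8, 2, 7, 4)
  T4: need (2, 0, 2, 2) fits (8, 2, 7, 4); releases (1, 1, 1, 0), pool now (9, 3, 8, 4)
  T1: need (8, 1, 7, 1) fits (9, 3, 8, 4); releases (1, 0, 2, 1), pool now (10, 3, 10, 5)


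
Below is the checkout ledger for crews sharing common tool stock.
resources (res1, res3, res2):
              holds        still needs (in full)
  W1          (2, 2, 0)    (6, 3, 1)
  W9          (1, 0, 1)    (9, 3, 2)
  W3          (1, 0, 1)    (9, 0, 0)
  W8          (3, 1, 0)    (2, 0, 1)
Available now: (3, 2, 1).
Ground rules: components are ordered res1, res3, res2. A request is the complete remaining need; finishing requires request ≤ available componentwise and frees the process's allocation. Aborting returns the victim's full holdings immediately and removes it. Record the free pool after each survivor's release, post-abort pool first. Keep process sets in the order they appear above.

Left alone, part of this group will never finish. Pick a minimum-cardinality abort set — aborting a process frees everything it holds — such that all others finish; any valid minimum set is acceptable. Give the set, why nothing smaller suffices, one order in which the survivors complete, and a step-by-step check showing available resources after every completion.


Abort W3.
Key observation: W9 was stuck for good until W3 gave back (1, 0, 1); in the order shown it finishes at step 3.
Why nothing smaller works: aborting no one leaves the state deadlocked as given.
The survivors complete as W8, W1, W9. Step-by-step check (starting from the post-abort pool):
  pool = (4, 2, 2)
  run W8 (needs (2, 0, 1), free (4, 2, 2)); after release of (3, 1, 0) the pool is (7, 3, 2)
  run W1 (needs (6, 3, 1), free (7, 3, 2)); after release of (2, 2, 0) the pool is (9, 5, 2)
  run W9 (needs (9, 3, 2), free (9, 5, 2)); after release of (1, 0, 1) the pool is (10, 5, 3)


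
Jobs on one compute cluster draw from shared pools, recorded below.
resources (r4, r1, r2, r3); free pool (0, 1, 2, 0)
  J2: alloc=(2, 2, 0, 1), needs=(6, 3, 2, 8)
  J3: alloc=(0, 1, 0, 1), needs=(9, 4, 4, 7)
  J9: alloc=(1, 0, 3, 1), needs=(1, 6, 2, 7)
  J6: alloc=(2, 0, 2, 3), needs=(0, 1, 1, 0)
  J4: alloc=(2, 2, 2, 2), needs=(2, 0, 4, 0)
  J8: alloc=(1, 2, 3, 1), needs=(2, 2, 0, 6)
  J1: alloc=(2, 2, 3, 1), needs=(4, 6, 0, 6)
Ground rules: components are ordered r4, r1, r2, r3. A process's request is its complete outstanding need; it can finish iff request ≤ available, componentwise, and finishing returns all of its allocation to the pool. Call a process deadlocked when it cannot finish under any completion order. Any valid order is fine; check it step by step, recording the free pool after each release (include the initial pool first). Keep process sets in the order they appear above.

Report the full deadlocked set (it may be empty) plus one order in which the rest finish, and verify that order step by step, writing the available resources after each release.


The deadlocked set is J2, J3, J9, J8 and J1.
Key observation: the wall is r3: completing J6, J4 brings the pool only to (4, 3, 6, 5), and all the rest need more.
A valid finishing order for the others: J6, J4. Step-by-step check:
  pool = (0, 1, 2, 0)
  J6 needs (0, 1, 1, 0) <= (0, 1, 2, 0) -> finishes; pool += (2, 0, 2, 3) = (2, 1, 4, 3)
  J4 needs (2, 0, 4, 0) <= (2, 1, 4, 3) -> finishes; pool += (2, 2, 2, 2) = (4, 3, 6, 5)
The stuck group stays short no matter what:
  blocked: J2 wants (6, 3, 2, 8), pool (4, 3, 6, 5) — not enough r4 and r3
  blocked: J3 wants (9, 4, 4, 7), pool (4, 3, 6, 5) — not enough r4, r1 and r3
  blocked: J9 wants (1, 6, 2, 7), pool (4, 3, 6, 5) — not enough r1 and r3
  blocked: J8 wants (2, 2, 0, 6), pool (4, 3, 6, 5) — not enough r3
  blocked: J1 wants (4, 6, 0, 6), pool (4, 3, 6, 5) — not enough r1 and r3


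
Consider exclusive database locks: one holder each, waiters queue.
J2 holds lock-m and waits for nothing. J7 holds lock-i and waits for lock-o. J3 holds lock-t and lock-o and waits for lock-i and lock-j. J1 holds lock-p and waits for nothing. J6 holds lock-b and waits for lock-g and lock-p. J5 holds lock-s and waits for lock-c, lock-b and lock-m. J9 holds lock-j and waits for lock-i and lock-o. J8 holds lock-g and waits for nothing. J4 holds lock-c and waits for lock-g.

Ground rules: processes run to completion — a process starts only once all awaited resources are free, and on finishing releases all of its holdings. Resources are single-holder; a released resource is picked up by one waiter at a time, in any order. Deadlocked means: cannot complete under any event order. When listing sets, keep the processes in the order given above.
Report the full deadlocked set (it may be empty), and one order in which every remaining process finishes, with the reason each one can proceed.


Deadlocked set: J7, J3 and J9.
Key observation: along J7 -> J3 -> J7, each member waits on what the next one holds — a deadlock; J9 is caught in further circular waits.
The rest can finish in the order J2, J8, J1, J6, J4, J5.
Step-by-step check:
  J2 waits on nothing -> runs at once and releases lock-m
  J8 waits on nothing -> runs at once and releases lock-g
  J1 waits on nothing -> runs at once and releases lock-p
  run J6 (all its waits — lock-g and lock-p — are resolved); releases lock-b
  run J4 (all its waits — lock-g — are resolved); releases lock-c
  run J5 (all its waits — lock-c, lock-b and lock-m — are resolved); releases lock-s


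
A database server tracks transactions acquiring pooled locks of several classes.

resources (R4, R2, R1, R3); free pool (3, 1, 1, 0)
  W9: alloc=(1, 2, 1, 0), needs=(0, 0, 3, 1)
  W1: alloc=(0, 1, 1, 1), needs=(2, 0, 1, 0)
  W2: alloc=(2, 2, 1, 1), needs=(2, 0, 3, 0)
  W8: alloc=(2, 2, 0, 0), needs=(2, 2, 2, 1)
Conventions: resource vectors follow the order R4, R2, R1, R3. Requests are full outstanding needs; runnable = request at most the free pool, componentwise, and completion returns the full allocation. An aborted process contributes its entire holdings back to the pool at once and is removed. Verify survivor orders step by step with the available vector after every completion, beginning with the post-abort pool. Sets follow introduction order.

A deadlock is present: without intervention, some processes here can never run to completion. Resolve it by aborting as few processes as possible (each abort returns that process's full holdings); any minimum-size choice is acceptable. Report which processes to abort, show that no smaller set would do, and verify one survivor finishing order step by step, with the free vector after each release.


The answer: abort W2.
Key observation: W9 could never have finished before the abort; with (2, 2, 1, 1) returned by W2, it fits at step 3.
Minimality: the empty abort set fails — the state is deadlocked as it stands.
The survivors complete as W1, W8, W9. Step-by-step check (starting from the post-abort pool):
  pool = (5, 3, 2, 1)
  run W1 (needs (2, 0, 1, 0), free (5, 3, 2, 1)); after release of (0, 1, 1, 1) the pool is (5, 4, 3, 2)
  run W8 (needs (2, 2, 2, 1), free (5, 4, 3, 2)); after release of (2, 2, 0, 0) the pool is (7, 6, 3, 2)
  run W9 (needs (0, 0, 3, 1), free (7, 6, 3, 2)); after release of (1, 2, 1, 0) the pool is (8, 8, 4, 2)


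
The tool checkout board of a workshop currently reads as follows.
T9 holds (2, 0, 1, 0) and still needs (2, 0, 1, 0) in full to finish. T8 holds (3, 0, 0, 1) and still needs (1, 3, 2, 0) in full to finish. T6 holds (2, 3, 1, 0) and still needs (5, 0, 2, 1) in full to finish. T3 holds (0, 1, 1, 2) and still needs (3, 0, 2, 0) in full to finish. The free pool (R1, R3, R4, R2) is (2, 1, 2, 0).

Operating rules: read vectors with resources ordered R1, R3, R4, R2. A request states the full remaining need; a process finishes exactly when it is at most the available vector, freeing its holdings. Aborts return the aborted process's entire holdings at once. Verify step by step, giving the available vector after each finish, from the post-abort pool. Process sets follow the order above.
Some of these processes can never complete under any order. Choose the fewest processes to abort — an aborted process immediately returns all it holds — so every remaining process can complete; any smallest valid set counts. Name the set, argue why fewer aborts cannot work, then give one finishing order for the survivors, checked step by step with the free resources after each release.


Minimum abort set: T6.
Key observation: before aborting T6, T8 was permanently blocked — no order could ever run it; afterwards it completes at step 3.
Why nothing smaller works: aborting no one leaves the state deadlocked as given.
One survivor order: T9, T3, T8. Step-by-step check (post-abort pool first):
  pool = (4, 4, 3, 0)
  run T9 (needs (2, 0, 1, 0), free (4, 4, 3, 0)); after release of (2, 0, 1, 0) the pool is (6, 4, 4, 0)
  run T3 (needs (3, 0, 2, 0), free (6, 4, 4, 0)); after release of (0, 1, 1, 2) the pool is (6, 5, 5, 2)
  run T8 (needs (1, 3, 2, 0), free (6, 5, 5, 2)); after release of (3, 0, 0, 1) the pool is (9, 5, 5, 3)


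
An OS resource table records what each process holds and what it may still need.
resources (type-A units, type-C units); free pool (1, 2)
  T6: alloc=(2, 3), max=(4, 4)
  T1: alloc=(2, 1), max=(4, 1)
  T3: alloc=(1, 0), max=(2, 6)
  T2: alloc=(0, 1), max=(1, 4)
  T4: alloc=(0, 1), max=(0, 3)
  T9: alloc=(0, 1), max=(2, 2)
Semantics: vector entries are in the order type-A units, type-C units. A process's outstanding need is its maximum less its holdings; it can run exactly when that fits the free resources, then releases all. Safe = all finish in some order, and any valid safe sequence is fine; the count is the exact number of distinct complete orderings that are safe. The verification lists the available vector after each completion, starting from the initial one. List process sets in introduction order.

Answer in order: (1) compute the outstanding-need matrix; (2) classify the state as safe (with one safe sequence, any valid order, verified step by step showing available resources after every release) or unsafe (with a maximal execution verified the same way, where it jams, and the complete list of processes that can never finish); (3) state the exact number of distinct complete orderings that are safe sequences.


(1) Outstanding need per process (order type-A units, type-C units):
  T6: (2, 1)
  T1: (2, 0)
  T3: (1, 6)
  T2: (1, 3)
  T4: (0, 2)
  T9: (2, 1)
(2) UNSAFE.
Key observation: after T4, T2 the pool peaks at (1, 4), and each blocked process is short somewhere: T6 on type-A units; T1 on type-A units; T3 on type-C units; T9 on type-A units.
Going as far as possible: T4, T2; after that, nothing fits. Walking it through:
  pool = (1, 2)
  T4 needs (0, 2) <= (1, 2) -> finishes; pool += (0, 1) = (1, 3)
  T2 needs (1, 3) <= (1, 3) -> finishes; pool += (0, 1) = (1, 4)
  T6 still needs (2, 1) but only (1, 4) is free — short on type-A units
  T1 still needs (2, 0) but only (1, 4) is free — short on type-A units
  T3 still needs (1, 6) but only (1, 4) is free — short on type-C units
  T9 still needs (2, 1) but only (1, 4) is free — short on type-A units
Processes that can never finish: T6, T1, T3 and T9.
(3) The exact count: 0 of the possible complete orderings are safe sequences.


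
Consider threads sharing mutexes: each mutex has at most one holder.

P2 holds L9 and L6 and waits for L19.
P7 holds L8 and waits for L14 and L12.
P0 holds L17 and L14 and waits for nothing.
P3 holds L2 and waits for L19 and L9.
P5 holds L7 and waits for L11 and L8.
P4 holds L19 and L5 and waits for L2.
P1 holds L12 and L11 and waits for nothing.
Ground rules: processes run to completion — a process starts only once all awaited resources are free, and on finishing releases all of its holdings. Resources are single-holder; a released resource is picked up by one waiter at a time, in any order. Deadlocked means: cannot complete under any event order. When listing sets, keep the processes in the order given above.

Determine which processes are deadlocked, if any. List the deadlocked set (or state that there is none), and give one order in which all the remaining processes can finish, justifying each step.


Deadlocked set: P2, P3 and P4.
Key observation: the waits loop around P2 -> P4 -> P3 -> P2 with no way out; no other process is dragged down with it.
A valid finishing order for the others: P0, P1, P7, P5.
Walking it through:
  P0: no waits; runs immediately, freeing L17 and L14
  P1: no waits; runs immediately, freeing L12 and L11
  run P7 (all its waits — L14 and L12 — are resolved); releases L8
  run P5 (all its waits — L11 and L8 — are resolved); releases L7


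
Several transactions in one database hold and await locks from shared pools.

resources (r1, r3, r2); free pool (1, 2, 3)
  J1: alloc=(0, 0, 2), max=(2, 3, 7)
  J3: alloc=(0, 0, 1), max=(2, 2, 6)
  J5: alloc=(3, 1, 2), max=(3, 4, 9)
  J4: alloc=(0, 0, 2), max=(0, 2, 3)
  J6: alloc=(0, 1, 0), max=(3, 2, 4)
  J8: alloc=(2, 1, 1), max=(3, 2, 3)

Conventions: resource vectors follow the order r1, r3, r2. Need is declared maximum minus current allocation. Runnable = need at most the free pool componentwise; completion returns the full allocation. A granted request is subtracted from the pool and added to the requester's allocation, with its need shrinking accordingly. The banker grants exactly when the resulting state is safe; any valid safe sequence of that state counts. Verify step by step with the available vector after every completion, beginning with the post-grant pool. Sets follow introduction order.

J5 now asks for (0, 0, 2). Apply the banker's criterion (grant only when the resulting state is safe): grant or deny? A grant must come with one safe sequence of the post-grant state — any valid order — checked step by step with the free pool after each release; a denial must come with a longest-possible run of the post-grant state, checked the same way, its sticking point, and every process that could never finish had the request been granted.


DENY. Granting would leave the state unsafe.
Key observation: the pool after J4, J8, J6 is (3, 4, 4); every surviving request exceeds it in r2, so progress ends there.
After a pretend grant, a maximal execution: J4, J8, J6 — then nothing else fits. Check, step by step:
  pool = (1, 2, 1)
  run J4 (needs (0, 2, 1), free (1, 2, 1)); after release of (0, 0, 2) the pool is (1, 2, 3)
  run J8 (needs (1, 1, 2), free (1, 2, 3)); after release of (2, 1, 1) the pool is (3, 3, 4)
  run J6 (needs (3, 1, 4), free (3, 3, 4)); after release of (0, 1, 0) the pool is (3, 4, 4)
  J1 cannot run: need (2, 3, 5) vs free (3, 4, 4) (insufficient r2)
  J3 cannot run: need (2, 2, 5) vs free (3, 4, 4) (insufficient r2)
  J5 cannot run: need (0, 3, 5) vs free (3, 4, 4) (insufficient r2)
Had the request been granted, J1, J3 and J5 could never finish.


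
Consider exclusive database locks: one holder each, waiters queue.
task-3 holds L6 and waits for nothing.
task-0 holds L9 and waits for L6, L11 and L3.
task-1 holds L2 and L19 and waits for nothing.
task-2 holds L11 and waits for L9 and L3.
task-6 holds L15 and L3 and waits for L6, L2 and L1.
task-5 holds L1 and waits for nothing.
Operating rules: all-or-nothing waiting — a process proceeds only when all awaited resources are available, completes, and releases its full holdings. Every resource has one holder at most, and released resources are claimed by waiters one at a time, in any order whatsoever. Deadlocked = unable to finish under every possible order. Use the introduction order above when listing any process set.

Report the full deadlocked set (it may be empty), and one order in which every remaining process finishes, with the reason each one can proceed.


The deadlocked set is task-0 and task-2.
Key observation: the cycle task-0 -> task-2 -> task-0 can never break — each member waits on the next; no other process is dragged down with it.
The rest can finish in the order task-3, task-1, task-5, task-6.
Verifying each step:
  run task-3 (it waits on nothing); releases L6
  run task-1 (it waits on nothing); releases L2 and L19
  run task-5 (it waits on nothing); releases L1
  run task-6 (all its waits — L6, L2 and L1 — are resolved); releases L15 and L3


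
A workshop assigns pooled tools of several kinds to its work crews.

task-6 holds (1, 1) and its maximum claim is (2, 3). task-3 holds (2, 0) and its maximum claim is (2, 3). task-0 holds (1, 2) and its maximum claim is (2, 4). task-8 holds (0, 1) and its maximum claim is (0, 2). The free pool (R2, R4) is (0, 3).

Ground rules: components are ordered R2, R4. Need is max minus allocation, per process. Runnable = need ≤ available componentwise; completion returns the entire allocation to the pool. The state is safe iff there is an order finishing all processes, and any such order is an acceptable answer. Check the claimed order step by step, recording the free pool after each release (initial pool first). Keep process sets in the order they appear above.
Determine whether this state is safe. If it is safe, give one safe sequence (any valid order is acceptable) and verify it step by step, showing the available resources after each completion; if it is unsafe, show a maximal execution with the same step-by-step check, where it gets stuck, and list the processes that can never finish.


SAFE. One safe sequence: task-3, task-8, task-0, task-6.
Key observation: at task-3 the run first touches a limit — (0, 3) against (0, 3), exact on a resource it actually requests.
Walking it through:
  pool = (0, 3)
  run task-3 (needs (0, 3), free (0, 3)); after release of (2, 0) the pool is (2, 3)
  run task-8 (needs (0, 1), free (2, 3)); after release of (0, 1) the pool is (2, 4)
  run task-0 (needs (1, 2), free (2, 4)); after release of (1, 2) the pool is (3, 6)
  run task-6 (needs (1, 2), free (3, 6)); after release of (1, 1) the pool is (4, 7)


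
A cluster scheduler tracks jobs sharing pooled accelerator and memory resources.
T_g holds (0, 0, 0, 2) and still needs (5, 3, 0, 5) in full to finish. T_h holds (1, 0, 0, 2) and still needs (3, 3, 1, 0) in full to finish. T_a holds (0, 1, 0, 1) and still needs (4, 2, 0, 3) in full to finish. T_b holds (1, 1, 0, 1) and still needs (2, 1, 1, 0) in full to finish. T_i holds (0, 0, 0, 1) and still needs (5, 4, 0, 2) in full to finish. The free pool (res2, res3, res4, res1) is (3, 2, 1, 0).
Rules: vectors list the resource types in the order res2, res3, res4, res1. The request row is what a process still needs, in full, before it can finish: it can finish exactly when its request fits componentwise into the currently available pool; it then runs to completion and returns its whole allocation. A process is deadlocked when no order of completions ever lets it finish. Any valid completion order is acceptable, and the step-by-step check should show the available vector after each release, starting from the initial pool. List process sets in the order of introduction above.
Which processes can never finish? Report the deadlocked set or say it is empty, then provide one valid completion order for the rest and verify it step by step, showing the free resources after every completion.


Nothing here is deadlocked.
Key observation: no deadlock: T_b fits now, and the freed resources carry the rest through.
The rest can finish in the order T_b, T_h, T_a, T_i, T_g. Check, step by step:
  pool = (3, 2, 1, 0)
  T_b needs (2, 1, 1, 0) <= (3, 2, 1, 0) -> finishes; pool += (1, 1, 0, 1) = (4, 3, 1, 1)
  T_h needs (3, 3, 1, 0) <= (4, 3, 1, 1) -> finishes; pool += (1, 0, 0, 2) = (5, 3, 1, 3)
  T_a needs (4, 2, 0, 3) <= (5, 3, 1, 3) -> finishes; pool += (0, 1, 0, 1) = (5, 4, 1, 4)
  T_i needs (5, 4, 0, 2) <= (5, 4, 1, 4) -> finishes; pool += (0, 0, 0, 1) = (5, 4, 1, 5)
  T_g needs (5, 3, 0, 5) <= (5, 4, 1, 5) -> finishes; pool += (0, 0, 0, 2) = (5, 4, 1, 7)


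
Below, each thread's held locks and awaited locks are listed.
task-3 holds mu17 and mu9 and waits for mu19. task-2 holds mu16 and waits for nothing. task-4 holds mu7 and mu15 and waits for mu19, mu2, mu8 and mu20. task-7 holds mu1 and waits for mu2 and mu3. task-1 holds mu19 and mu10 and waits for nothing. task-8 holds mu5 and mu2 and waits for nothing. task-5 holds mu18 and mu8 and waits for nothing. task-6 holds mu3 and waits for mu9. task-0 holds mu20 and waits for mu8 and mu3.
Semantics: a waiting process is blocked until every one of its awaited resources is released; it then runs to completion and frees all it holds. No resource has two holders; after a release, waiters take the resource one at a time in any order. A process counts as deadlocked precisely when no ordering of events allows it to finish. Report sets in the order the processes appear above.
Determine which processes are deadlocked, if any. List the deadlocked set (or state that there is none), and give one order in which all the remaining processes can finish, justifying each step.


No process is deadlocked.
Key observation: the wait relation is loop-free; peeling off processes with no waits unwinds the whole state.
The rest can finish in the order task-2, task-5, task-8, task-1, task-3, task-6, task-0, task-7, task-4.
Walking it through:
  task-2: no waits; runs immediately, freeing mu16
  task-5: no waits; runs immediately, freeing mu18 and mu8
  task-8: no waits; runs immediately, freeing mu5 and mu2
  task-1: no waits; runs immediately, freeing mu19 and mu10
  task-3: everything it awaited (mu19) is free; runs, freeing mu17 and mu9
  task-6: everything it awaited (mu9) is free; runs, freeing mu3
  task-0: everything it awaited (mu8 and mu3) is free; runs, freeing mu20
  task-7: everything it awaited (mu2 and mu3) is free; runs, freeing mu1
  task-4: everything it awaited (mu19, mu2, mu8 and mu20) is free; runs, freeing mu7 and mu15


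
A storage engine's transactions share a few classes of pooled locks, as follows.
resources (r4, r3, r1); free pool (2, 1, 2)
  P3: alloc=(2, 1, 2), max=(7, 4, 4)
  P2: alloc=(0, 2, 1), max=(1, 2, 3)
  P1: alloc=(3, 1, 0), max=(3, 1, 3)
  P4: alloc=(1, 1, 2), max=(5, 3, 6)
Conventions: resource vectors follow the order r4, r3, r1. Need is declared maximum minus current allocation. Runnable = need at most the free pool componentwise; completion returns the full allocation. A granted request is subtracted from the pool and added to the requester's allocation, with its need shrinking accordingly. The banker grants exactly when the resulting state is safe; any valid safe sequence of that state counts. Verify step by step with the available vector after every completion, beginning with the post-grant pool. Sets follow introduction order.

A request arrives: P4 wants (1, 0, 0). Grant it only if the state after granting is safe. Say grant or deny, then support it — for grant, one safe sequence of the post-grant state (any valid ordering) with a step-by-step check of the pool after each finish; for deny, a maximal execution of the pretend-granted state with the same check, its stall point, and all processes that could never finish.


DENY: after the grant no complete ordering would exist.
Key observation: after P2, P1 the pool peaks at (4, 4, 3), and each blocked process is short somewhere: P3 on r4; P4 on r1.
On the post-grant state, P2, P1 is a maximal run — nothing extends it. Verifying each step:
  pool = (1, 1, 2)
  run P2 (needs (1, 0, 2), free (1, 1, 2)); after release of (0, 2, 1) the pool is (1, 3, 3)
  run P1 (needs (0, 0, 3), free (1, 3, 3)); after release of (3, 1, 0) the pool is (4, 4, 3)
  P3 still needs (5, 3, 2) but only (4, 4, 3) is free — short on r4
  P4 still needs (3, 2, 4) but only (4, 4, 3) is free — short on r1
Post-grant, the permanently blocked set is P3 and P4.


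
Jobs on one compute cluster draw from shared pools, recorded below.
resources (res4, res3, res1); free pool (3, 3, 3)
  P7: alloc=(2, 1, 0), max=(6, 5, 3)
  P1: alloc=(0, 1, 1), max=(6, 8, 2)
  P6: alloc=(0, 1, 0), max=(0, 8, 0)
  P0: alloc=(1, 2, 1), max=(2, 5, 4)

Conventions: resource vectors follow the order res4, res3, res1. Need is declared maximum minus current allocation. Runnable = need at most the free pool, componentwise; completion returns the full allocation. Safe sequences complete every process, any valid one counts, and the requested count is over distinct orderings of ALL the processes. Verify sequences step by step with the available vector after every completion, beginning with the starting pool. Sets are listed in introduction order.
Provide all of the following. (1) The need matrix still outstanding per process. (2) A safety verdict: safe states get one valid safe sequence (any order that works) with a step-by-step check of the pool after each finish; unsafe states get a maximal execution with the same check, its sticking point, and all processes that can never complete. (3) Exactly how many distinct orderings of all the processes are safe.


(1) Need matrix, components ordered res4, res3, res1:
  P7: (4, 4, 3)
  P1: (6, 7, 1)
  P6: (0, 7, 0)
  P0: (1, 3, 3)
(2) The state is UNSAFE.
Key observation: res3 is the bottleneck — with P0, P7 done the pool holds (6, 6, 4), short of every remaining need.
Going as far as possible: P0, P7; after that, nothing fits. Verifying each step:
  pool = (3, 3, 3)
  P0 needs (1, 3, 3) <= (3, 3, 3) -> finishes; pool += (1, 2, 1) = (4, 5, 4)
  P7 needs (4, 4, 3) <= (4, 5, 4) -> finishes; pool += (2, 1, 0) = (6, 6, 4)
  P1 cannot run: need (6, 7, 1) vs free (6, 6, 4) (insufficient res3)
  P6 cannot run: need (0, 7, 0) vs free (6, 6, 4) (insufficient res3)
Processes that can never finish: P1 and P6.
(3) Exactly 0 of the possible complete orderings are safe sequences.


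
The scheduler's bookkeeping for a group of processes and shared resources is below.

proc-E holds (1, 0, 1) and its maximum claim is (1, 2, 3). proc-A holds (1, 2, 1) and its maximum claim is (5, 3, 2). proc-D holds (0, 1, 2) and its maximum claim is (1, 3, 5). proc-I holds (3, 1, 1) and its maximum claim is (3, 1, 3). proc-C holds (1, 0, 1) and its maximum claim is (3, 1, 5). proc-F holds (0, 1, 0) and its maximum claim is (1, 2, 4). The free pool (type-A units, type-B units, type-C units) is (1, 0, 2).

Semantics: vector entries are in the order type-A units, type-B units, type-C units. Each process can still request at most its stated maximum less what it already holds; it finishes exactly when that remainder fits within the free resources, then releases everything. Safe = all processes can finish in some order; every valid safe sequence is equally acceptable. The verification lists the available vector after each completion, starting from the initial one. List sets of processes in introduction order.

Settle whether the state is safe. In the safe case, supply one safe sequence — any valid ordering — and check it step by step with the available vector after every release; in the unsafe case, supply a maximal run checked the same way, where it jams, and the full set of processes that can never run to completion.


SAFE. One safe sequence: proc-I, proc-A, proc-D, proc-C, proc-E, proc-F.
Key observation: proc-I is the earliest step where a requested resource binds exactly: need (0, 0, 2), pool (1, 0, 2) at its turn.
Check, step by step:
  pool = (1, 0, 2)
  proc-I: need (0, 0, 2) fits (1, 0, 2); releases (3, 1, 1), pool now (4, 1, 3)
  proc-A: need (4, 1, 1) fits (4, 1, 3); releases (1, 2, 1), pool now (5, 3, 4)
  proc-D: need (1, 2, 3) fits (5, 3, 4); releases (0, 1, 2), pool now (5, 4, 6)
  proc-C: need (2, 1, 4) fits (5, 4, 6); releases (1, 0, 1), pool now (6, 4, 7)
  proc-E: need (0, 2, 2) fits (6, 4, 7); releases (1, 0, 1), pool now (7, 4, 8)
  proc-F: need (1, 1, 4) fits (7, 4, 8); releases (0, 1, 0), pool now (7, 5, 8)


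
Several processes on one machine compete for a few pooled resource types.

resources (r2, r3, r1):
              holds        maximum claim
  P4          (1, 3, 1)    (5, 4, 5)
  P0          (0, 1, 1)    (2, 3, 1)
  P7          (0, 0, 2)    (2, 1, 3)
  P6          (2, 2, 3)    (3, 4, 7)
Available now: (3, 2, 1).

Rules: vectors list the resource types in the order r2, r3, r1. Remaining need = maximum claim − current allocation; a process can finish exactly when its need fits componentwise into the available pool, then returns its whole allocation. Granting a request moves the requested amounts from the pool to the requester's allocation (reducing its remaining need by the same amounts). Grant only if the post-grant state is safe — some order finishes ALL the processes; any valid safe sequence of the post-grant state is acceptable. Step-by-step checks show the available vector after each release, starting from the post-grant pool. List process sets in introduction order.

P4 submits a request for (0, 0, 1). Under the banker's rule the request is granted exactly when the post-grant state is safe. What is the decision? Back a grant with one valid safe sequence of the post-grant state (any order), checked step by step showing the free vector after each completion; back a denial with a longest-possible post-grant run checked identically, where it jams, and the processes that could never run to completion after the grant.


DENY — the pretend-granted state is unsafe.
Key observation: after P0, P7 the pool peaks at (3, 3, 3), and each blocked process is short somewhere: P4 on r2; P6 on r1.
On the post-grant state, P0, P7 is a maximal run — nothing extends it. Walking it through:
  pool = (3, 2, 0)
  run P0 (needs (2, 2, 0), free (3, 2, 0)); after release of (0, 1, 1) the pool is (3, 3, 1)
  run P7 (needs (2, 1, 1), free (3, 3, 1)); after release of (0, 0, 2) the pool is (3, 3, 3)
  blocked: P4 wants (4, 1, 3), pool (3, 3, 3) — not enough r2
  blocked: P6 wants (1, 2, 4), pool (3, 3, 3) — not enough r1
Processes that could never finish after the grant: P4 and P6.


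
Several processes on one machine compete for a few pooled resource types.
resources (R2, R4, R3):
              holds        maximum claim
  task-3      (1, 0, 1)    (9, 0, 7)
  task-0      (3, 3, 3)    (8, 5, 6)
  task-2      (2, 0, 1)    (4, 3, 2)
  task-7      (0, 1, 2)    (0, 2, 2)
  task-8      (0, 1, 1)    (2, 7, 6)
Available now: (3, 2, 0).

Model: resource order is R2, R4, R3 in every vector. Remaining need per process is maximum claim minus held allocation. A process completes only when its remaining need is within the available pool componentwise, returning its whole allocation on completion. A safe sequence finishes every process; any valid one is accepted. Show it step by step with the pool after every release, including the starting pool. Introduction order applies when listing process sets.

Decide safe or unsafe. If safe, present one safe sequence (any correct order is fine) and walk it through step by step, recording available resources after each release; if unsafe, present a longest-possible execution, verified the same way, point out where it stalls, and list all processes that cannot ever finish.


SAFE. One safe sequence: task-7, task-2, task-0, task-8, task-3.
Key observation: at task-2 the run first touches a limit — (2, 3, 1) against (3, 3, 2), exact on a resource it actually requests.
Verifying each step:
  pool = (3, 2, 0)
  task-7: need (0, 1, 0) fits (3, 2, 0); releases (0, 1, 2), pool now (3, 3, 2)
  task-2: need (2, 3, 1) fits (3, 3, 2); releases (2, 0, 1), pool now (5, 3, 3)
  task-0: need (5, 2, 3) fits (5, 3, 3); releases (3, 3, 3), pool now (8, 6, 6)
  task-8: need (2, 6, 5) fits (8, 6, 6); releases (0, 1, 1), pool now (8, 7, 7)
  task-3: need (8, 0, 6) fits (8, 7, 7); releases (1, 0, 1), pool now (9, 7, 8)


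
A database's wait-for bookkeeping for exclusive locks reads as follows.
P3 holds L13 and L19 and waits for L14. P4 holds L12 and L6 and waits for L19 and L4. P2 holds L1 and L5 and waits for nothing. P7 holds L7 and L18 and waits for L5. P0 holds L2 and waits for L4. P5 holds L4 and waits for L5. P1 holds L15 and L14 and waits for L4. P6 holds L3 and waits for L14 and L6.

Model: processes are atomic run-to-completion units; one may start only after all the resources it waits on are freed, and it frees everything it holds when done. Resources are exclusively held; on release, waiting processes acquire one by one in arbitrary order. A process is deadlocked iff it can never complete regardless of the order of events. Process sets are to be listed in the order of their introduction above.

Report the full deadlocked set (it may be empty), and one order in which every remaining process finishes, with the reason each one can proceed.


No process is deadlocked.
Key observation: all waits point, directly or indirectly, at processes that can finish, so nothing is permanently blocked.
The rest can finish in the order P2, P5, P1, P3, P4, P0, P7, P6.
Walking it through:
  P2: no waits; runs immediately, freeing L1 and L5
  P5: everything it awaited (L5) is free; runs, freeing L4
  P1: everything it awaited (L4) is free; runs, freeing L15 and L14
  P3: everything it awaited (L14) is free; runs, freeing L13 and L19
  P4: everything it awaited (L19 and L4) is free; runs, freeing L12 and L6
  P0: everything it awaited (L4) is free; runs, freeing L2
  P7: everything it awaited (L5) is free; runs, freeing L7 and L18
  P6: everything it awaited (L14 and L6) is free; runs, freeing L3
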